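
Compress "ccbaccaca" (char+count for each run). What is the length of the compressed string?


Input: ccbaccaca
Runs:
  'c' x 2 => "c2"
  'b' x 1 => "b1"
  'a' x 1 => "a1"
  'c' x 2 => "c2"
  'a' x 1 => "a1"
  'c' x 1 => "c1"
  'a' x 1 => "a1"
Compressed: "c2b1a1c2a1c1a1"
Compressed length: 14

14


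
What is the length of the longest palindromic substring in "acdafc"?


Input: "acdafc"
Checking substrings for palindromes:
  No multi-char palindromic substrings found
Longest palindromic substring: "a" with length 1

1


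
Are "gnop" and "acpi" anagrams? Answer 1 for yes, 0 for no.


Strings: "gnop", "acpi"
Sorted first:  gnop
Sorted second: acip
Differ at position 0: 'g' vs 'a' => not anagrams

0


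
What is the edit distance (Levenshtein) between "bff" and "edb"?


Computing edit distance: "bff" -> "edb"
DP table:
           e    d    b
      0    1    2    3
  b   1    1    2    2
  f   2    2    2    3
  f   3    3    3    3
Edit distance = dp[3][3] = 3

3


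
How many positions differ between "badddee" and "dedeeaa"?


Comparing "badddee" and "dedeeaa" position by position:
  Position 0: 'b' vs 'd' => DIFFER
  Position 1: 'a' vs 'e' => DIFFER
  Position 2: 'd' vs 'd' => same
  Position 3: 'd' vs 'e' => DIFFER
  Position 4: 'd' vs 'e' => DIFFER
  Position 5: 'e' vs 'a' => DIFFER
  Position 6: 'e' vs 'a' => DIFFER
Positions that differ: 6

6


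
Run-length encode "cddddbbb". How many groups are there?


Input: cddddbbb
Scanning for consecutive runs:
  Group 1: 'c' x 1 (positions 0-0)
  Group 2: 'd' x 4 (positions 1-4)
  Group 3: 'b' x 3 (positions 5-7)
Total groups: 3

3


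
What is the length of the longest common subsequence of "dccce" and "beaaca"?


LCS of "dccce" and "beaaca"
DP table:
           b    e    a    a    c    a
      0    0    0    0    0    0    0
  d   0    0    0    0    0    0    0
  c   0    0    0    0    0    1    1
  c   0    0    0    0    0    1    1
  c   0    0    0    0    0    1    1
  e   0    0    1    1    1    1    1
LCS length = dp[5][6] = 1

1


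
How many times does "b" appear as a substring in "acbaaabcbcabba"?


Searching for "b" in "acbaaabcbcabba"
Scanning each position:
  Position 0: "a" => no
  Position 1: "c" => no
  Position 2: "b" => MATCH
  Position 3: "a" => no
  Position 4: "a" => no
  Position 5: "a" => no
  Position 6: "b" => MATCH
  Position 7: "c" => no
  Position 8: "b" => MATCH
  Position 9: "c" => no
  Position 10: "a" => no
  Position 11: "b" => MATCH
  Position 12: "b" => MATCH
  Position 13: "a" => no
Total occurrences: 5

5


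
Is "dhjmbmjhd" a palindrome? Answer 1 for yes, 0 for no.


Input: dhjmbmjhd
Reversed: dhjmbmjhd
  Compare pos 0 ('d') with pos 8 ('d'): match
  Compare pos 1 ('h') with pos 7 ('h'): match
  Compare pos 2 ('j') with pos 6 ('j'): match
  Compare pos 3 ('m') with pos 5 ('m'): match
Result: palindrome

1


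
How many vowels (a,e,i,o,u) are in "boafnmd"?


Input: boafnmd
Checking each character:
  'b' at position 0: consonant
  'o' at position 1: vowel (running total: 1)
  'a' at position 2: vowel (running total: 2)
  'f' at position 3: consonant
  'n' at position 4: consonant
  'm' at position 5: consonant
  'd' at position 6: consonant
Total vowels: 2

2


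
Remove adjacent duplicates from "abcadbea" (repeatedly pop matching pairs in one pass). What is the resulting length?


Input: abcadbea
Stack-based adjacent duplicate removal:
  Read 'a': push. Stack: a
  Read 'b': push. Stack: ab
  Read 'c': push. Stack: abc
  Read 'a': push. Stack: abca
  Read 'd': push. Stack: abcad
  Read 'b': push. Stack: abcadb
  Read 'e': push. Stack: abcadbe
  Read 'a': push. Stack: abcadbea
Final stack: "abcadbea" (length 8)

8


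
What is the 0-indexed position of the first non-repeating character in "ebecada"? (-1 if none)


Input: ebecada
Character frequencies:
  'a': 2
  'b': 1
  'c': 1
  'd': 1
  'e': 2
Scanning left to right for freq == 1:
  Position 0 ('e'): freq=2, skip
  Position 1 ('b'): unique! => answer = 1

1


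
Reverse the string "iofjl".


Input: iofjl
Reading characters right to left:
  Position 4: 'l'
  Position 3: 'j'
  Position 2: 'f'
  Position 1: 'o'
  Position 0: 'i'
Reversed: ljfoi

ljfoi


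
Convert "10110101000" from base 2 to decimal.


Input: "10110101000" in base 2
Positional expansion:
  Digit '1' (value 1) x 2^10 = 1024
  Digit '0' (value 0) x 2^9 = 0
  Digit '1' (value 1) x 2^8 = 256
  Digit '1' (value 1) x 2^7 = 128
  Digit '0' (value 0) x 2^6 = 0
  Digit '1' (value 1) x 2^5 = 32
  Digit '0' (value 0) x 2^4 = 0
  Digit '1' (value 1) x 2^3 = 8
  Digit '0' (value 0) x 2^2 = 0
  Digit '0' (value 0) x 2^1 = 0
  Digit '0' (value 0) x 2^0 = 0
Sum = 1448

1448


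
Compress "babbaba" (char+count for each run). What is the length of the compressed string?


Input: babbaba
Runs:
  'b' x 1 => "b1"
  'a' x 1 => "a1"
  'b' x 2 => "b2"
  'a' x 1 => "a1"
  'b' x 1 => "b1"
  'a' x 1 => "a1"
Compressed: "b1a1b2a1b1a1"
Compressed length: 12

12


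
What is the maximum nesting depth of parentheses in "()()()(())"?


Input: "()()()(())"
Tracking depth:
  Position 0 '(': depth becomes 1
  Position 1 ')': depth becomes 0
  Position 2 '(': depth becomes 1
  Position 3 ')': depth becomes 0
  Position 4 '(': depth becomes 1
  Position 5 ')': depth becomes 0
  Position 6 '(': depth becomes 1
  Position 7 '(': depth becomes 2
  Position 8 ')': depth becomes 1
  Position 9 ')': depth becomes 0
Maximum depth reached: 2

2


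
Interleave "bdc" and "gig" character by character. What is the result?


Interleaving "bdc" and "gig":
  Position 0: 'b' from first, 'g' from second => "bg"
  Position 1: 'd' from first, 'i' from second => "di"
  Position 2: 'c' from first, 'g' from second => "cg"
Result: bgdicg

bgdicg


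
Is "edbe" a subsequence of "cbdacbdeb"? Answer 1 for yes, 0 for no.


Check if "edbe" is a subsequence of "cbdacbdeb"
Greedy scan:
  Position 0 ('c'): no match needed
  Position 1 ('b'): no match needed
  Position 2 ('d'): no match needed
  Position 3 ('a'): no match needed
  Position 4 ('c'): no match needed
  Position 5 ('b'): no match needed
  Position 6 ('d'): no match needed
  Position 7 ('e'): matches sub[0] = 'e'
  Position 8 ('b'): no match needed
Only matched 1/4 characters => not a subsequence

0


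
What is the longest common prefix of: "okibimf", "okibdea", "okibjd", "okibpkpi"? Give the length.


Words: okibimf, okibdea, okibjd, okibpkpi
  Position 0: all 'o' => match
  Position 1: all 'k' => match
  Position 2: all 'i' => match
  Position 3: all 'b' => match
  Position 4: ('i', 'd', 'j', 'p') => mismatch, stop
LCP = "okib" (length 4)

4


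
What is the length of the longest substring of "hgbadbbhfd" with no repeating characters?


Input: "hgbadbbhfd"
Sliding window (track last position of each char):
  Position 0 ('h'): window [0,0] length 1 -- new best
  Position 1 ('g'): window [0,1] length 2 -- new best
  Position 2 ('b'): window [0,2] length 3 -- new best
  Position 3 ('a'): window [0,3] length 4 -- new best
  Position 4 ('d'): window [0,4] length 5 -- new best
  Position 5 ('b'): repeat (last at 2), move window start to 3
  Position 5 ('b'): window [3,5] length 3
  Position 6 ('b'): repeat (last at 5), move window start to 6
  Position 6 ('b'): window [6,6] length 1
  Position 7 ('h'): window [6,7] length 2
  Position 8 ('f'): window [6,8] length 3
  Position 9 ('d'): window [6,9] length 4
Longest substring with no repeats: "hgbad" with length 5

5


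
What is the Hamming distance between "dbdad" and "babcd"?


Comparing "dbdad" and "babcd" position by position:
  Position 0: 'd' vs 'b' => differ
  Position 1: 'b' vs 'a' => differ
  Position 2: 'd' vs 'b' => differ
  Position 3: 'a' vs 'c' => differ
  Position 4: 'd' vs 'd' => same
Total differences (Hamming distance): 4

4


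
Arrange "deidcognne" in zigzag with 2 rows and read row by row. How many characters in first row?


Zigzag "deidcognne" into 2 rows:
Placing characters:
  'd' => row 0
  'e' => row 1
  'i' => row 0
  'd' => row 1
  'c' => row 0
  'o' => row 1
  'g' => row 0
  'n' => row 1
  'n' => row 0
  'e' => row 1
Rows:
  Row 0: "dicgn"
  Row 1: "edone"
First row length: 5

5


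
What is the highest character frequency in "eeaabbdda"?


Input: eeaabbdda
Character counts:
  'a': 3
  'b': 2
  'd': 2
  'e': 2
Maximum frequency: 3

3


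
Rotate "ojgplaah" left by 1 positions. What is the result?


Input: "ojgplaah", rotate left by 1
First 1 characters: "o"
Remaining characters: "jgplaah"
Concatenate remaining + first: "jgplaah" + "o" = "jgplaaho"

jgplaaho


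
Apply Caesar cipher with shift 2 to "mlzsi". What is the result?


Caesar cipher: shift "mlzsi" by 2
  'm' (pos 12) + 2 = pos 14 = 'o'
  'l' (pos 11) + 2 = pos 13 = 'n'
  'z' (pos 25) + 2 = pos 1 = 'b'
  's' (pos 18) + 2 = pos 20 = 'u'
  'i' (pos 8) + 2 = pos 10 = 'k'
Result: onbuk

onbuk


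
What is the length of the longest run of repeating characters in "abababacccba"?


Input: "abababacccba"
Scanning for longest run:
  Position 1 ('b'): new char, reset run to 1
  Position 2 ('a'): new char, reset run to 1
  Position 3 ('b'): new char, reset run to 1
  Position 4 ('a'): new char, reset run to 1
  Position 5 ('b'): new char, reset run to 1
  Position 6 ('a'): new char, reset run to 1
  Position 7 ('c'): new char, reset run to 1
  Position 8 ('c'): continues run of 'c', length=2
  Position 9 ('c'): continues run of 'c', length=3
  Position 10 ('b'): new char, reset run to 1
  Position 11 ('a'): new char, reset run to 1
Longest run: 'c' with length 3

3


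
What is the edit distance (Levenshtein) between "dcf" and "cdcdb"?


Computing edit distance: "dcf" -> "cdcdb"
DP table:
           c    d    c    d    b
      0    1    2    3    4    5
  d   1    1    1    2    3    4
  c   2    1    2    1    2    3
  f   3    2    2    2    2    3
Edit distance = dp[3][5] = 3

3


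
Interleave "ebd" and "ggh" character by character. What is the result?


Interleaving "ebd" and "ggh":
  Position 0: 'e' from first, 'g' from second => "eg"
  Position 1: 'b' from first, 'g' from second => "bg"
  Position 2: 'd' from first, 'h' from second => "dh"
Result: egbgdh

egbgdh


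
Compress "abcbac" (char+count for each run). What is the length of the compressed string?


Input: abcbac
Runs:
  'a' x 1 => "a1"
  'b' x 1 => "b1"
  'c' x 1 => "c1"
  'b' x 1 => "b1"
  'a' x 1 => "a1"
  'c' x 1 => "c1"
Compressed: "a1b1c1b1a1c1"
Compressed length: 12

12


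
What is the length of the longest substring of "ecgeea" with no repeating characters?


Input: "ecgeea"
Sliding window (track last position of each char):
  Position 0 ('e'): window [0,0] length 1 -- new best
  Position 1 ('c'): window [0,1] length 2 -- new best
  Position 2 ('g'): window [0,2] length 3 -- new best
  Position 3 ('e'): repeat (last at 0), move window start to 1
  Position 3 ('e'): window [1,3] length 3
  Position 4 ('e'): repeat (last at 3), move window start to 4
  Position 4 ('e'): window [4,4] length 1
  Position 5 ('a'): window [4,5] length 2
Longest substring with no repeats: "ecg" with length 3

3


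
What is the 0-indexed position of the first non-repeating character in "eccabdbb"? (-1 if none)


Input: eccabdbb
Character frequencies:
  'a': 1
  'b': 3
  'c': 2
  'd': 1
  'e': 1
Scanning left to right for freq == 1:
  Position 0 ('e'): unique! => answer = 0

0


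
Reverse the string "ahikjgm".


Input: ahikjgm
Reading characters right to left:
  Position 6: 'm'
  Position 5: 'g'
  Position 4: 'j'
  Position 3: 'k'
  Position 2: 'i'
  Position 1: 'h'
  Position 0: 'a'
Reversed: mgjkiha

mgjkiha


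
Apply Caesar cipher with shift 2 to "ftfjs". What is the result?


Caesar cipher: shift "ftfjs" by 2
  'f' (pos 5) + 2 = pos 7 = 'h'
  't' (pos 19) + 2 = pos 21 = 'v'
  'f' (pos 5) + 2 = pos 7 = 'h'
  'j' (pos 9) + 2 = pos 11 = 'l'
  's' (pos 18) + 2 = pos 20 = 'u'
Result: hvhlu

hvhlu


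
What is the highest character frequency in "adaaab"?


Input: adaaab
Character counts:
  'a': 4
  'b': 1
  'd': 1
Maximum frequency: 4

4


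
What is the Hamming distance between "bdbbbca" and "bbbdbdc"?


Comparing "bdbbbca" and "bbbdbdc" position by position:
  Position 0: 'b' vs 'b' => same
  Position 1: 'd' vs 'b' => differ
  Position 2: 'b' vs 'b' => same
  Position 3: 'b' vs 'd' => differ
  Position 4: 'b' vs 'b' => same
  Position 5: 'c' vs 'd' => differ
  Position 6: 'a' vs 'c' => differ
Total differences (Hamming distance): 4

4


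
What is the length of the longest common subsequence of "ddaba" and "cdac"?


LCS of "ddaba" and "cdac"
DP table:
           c    d    a    c
      0    0    0    0    0
  d   0    0    1    1    1
  d   0    0    1    1    1
  a   0    0    1    2    2
  b   0    0    1    2    2
  a   0    0    1    2    2
LCS length = dp[5][4] = 2

2


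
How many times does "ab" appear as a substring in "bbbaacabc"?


Searching for "ab" in "bbbaacabc"
Scanning each position:
  Position 0: "bb" => no
  Position 1: "bb" => no
  Position 2: "ba" => no
  Position 3: "aa" => no
  Position 4: "ac" => no
  Position 5: "ca" => no
  Position 6: "ab" => MATCH
  Position 7: "bc" => no
Total occurrences: 1

1


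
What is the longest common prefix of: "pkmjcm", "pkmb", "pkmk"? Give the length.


Words: pkmjcm, pkmb, pkmk
  Position 0: all 'p' => match
  Position 1: all 'k' => match
  Position 2: all 'm' => match
  Position 3: ('j', 'b', 'k') => mismatch, stop
LCP = "pkm" (length 3)

3


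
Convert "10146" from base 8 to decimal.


Input: "10146" in base 8
Positional expansion:
  Digit '1' (value 1) x 8^4 = 4096
  Digit '0' (value 0) x 8^3 = 0
  Digit '1' (value 1) x 8^2 = 64
  Digit '4' (value 4) x 8^1 = 32
  Digit '6' (value 6) x 8^0 = 6
Sum = 4198

4198


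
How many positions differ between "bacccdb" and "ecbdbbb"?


Comparing "bacccdb" and "ecbdbbb" position by position:
  Position 0: 'b' vs 'e' => DIFFER
  Position 1: 'a' vs 'c' => DIFFER
  Position 2: 'c' vs 'b' => DIFFER
  Position 3: 'c' vs 'd' => DIFFER
  Position 4: 'c' vs 'b' => DIFFER
  Position 5: 'd' vs 'b' => DIFFER
  Position 6: 'b' vs 'b' => same
Positions that differ: 6

6


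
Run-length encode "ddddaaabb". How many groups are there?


Input: ddddaaabb
Scanning for consecutive runs:
  Group 1: 'd' x 4 (positions 0-3)
  Group 2: 'a' x 3 (positions 4-6)
  Group 3: 'b' x 2 (positions 7-8)
Total groups: 3

3


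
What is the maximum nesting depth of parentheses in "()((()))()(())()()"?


Input: "()((()))()(())()()"
Tracking depth:
  Position 0 '(': depth becomes 1
  Position 1 ')': depth becomes 0
  Position 2 '(': depth becomes 1
  Position 3 '(': depth becomes 2
  Position 4 '(': depth becomes 3
  Position 5 ')': depth becomes 2
  Position 6 ')': depth becomes 1
  Position 7 ')': depth becomes 0
  Position 8 '(': depth becomes 1
  Position 9 ')': depth becomes 0
  Position 10 '(': depth becomes 1
  Position 11 '(': depth becomes 2
  Position 12 ')': depth becomes 1
  Position 13 ')': depth becomes 0
  Position 14 '(': depth becomes 1
  Position 15 ')': depth becomes 0
  Position 16 '(': depth becomes 1
  Position 17 ')': depth becomes 0
Maximum depth reached: 3

3


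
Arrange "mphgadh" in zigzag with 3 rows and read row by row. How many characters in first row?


Zigzag "mphgadh" into 3 rows:
Placing characters:
  'm' => row 0
  'p' => row 1
  'h' => row 2
  'g' => row 1
  'a' => row 0
  'd' => row 1
  'h' => row 2
Rows:
  Row 0: "ma"
  Row 1: "pgd"
  Row 2: "hh"
First row length: 2

2


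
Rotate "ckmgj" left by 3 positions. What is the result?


Input: "ckmgj", rotate left by 3
First 3 characters: "ckm"
Remaining characters: "gj"
Concatenate remaining + first: "gj" + "ckm" = "gjckm"

gjckm


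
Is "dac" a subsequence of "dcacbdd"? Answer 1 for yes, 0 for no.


Check if "dac" is a subsequence of "dcacbdd"
Greedy scan:
  Position 0 ('d'): matches sub[0] = 'd'
  Position 1 ('c'): no match needed
  Position 2 ('a'): matches sub[1] = 'a'
  Position 3 ('c'): matches sub[2] = 'c'
  Position 4 ('b'): no match needed
  Position 5 ('d'): no match needed
  Position 6 ('d'): no match needed
All 3 characters matched => is a subsequence

1


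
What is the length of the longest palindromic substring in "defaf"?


Input: "defaf"
Checking substrings for palindromes:
  [2:5] "faf" (len 3) => palindrome
Longest palindromic substring: "faf" with length 3

3


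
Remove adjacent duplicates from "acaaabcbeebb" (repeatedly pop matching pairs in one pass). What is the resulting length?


Input: acaaabcbeebb
Stack-based adjacent duplicate removal:
  Read 'a': push. Stack: a
  Read 'c': push. Stack: ac
  Read 'a': push. Stack: aca
  Read 'a': matches stack top 'a' => pop. Stack: ac
  Read 'a': push. Stack: aca
  Read 'b': push. Stack: acab
  Read 'c': push. Stack: acabc
  Read 'b': push. Stack: acabcb
  Read 'e': push. Stack: acabcbe
  Read 'e': matches stack top 'e' => pop. Stack: acabcb
  Read 'b': matches stack top 'b' => pop. Stack: acabc
  Read 'b': push. Stack: acabcb
Final stack: "acabcb" (length 6)

6


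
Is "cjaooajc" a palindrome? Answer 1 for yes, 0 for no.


Input: cjaooajc
Reversed: cjaooajc
  Compare pos 0 ('c') with pos 7 ('c'): match
  Compare pos 1 ('j') with pos 6 ('j'): match
  Compare pos 2 ('a') with pos 5 ('a'): match
  Compare pos 3 ('o') with pos 4 ('o'): match
Result: palindrome

1


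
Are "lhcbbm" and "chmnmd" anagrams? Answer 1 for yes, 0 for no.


Strings: "lhcbbm", "chmnmd"
Sorted first:  bbchlm
Sorted second: cdhmmn
Differ at position 0: 'b' vs 'c' => not anagrams

0


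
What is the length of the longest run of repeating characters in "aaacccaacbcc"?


Input: "aaacccaacbcc"
Scanning for longest run:
  Position 1 ('a'): continues run of 'a', length=2
  Position 2 ('a'): continues run of 'a', length=3
  Position 3 ('c'): new char, reset run to 1
  Position 4 ('c'): continues run of 'c', length=2
  Position 5 ('c'): continues run of 'c', length=3
  Position 6 ('a'): new char, reset run to 1
  Position 7 ('a'): continues run of 'a', length=2
  Position 8 ('c'): new char, reset run to 1
  Position 9 ('b'): new char, reset run to 1
  Position 10 ('c'): new char, reset run to 1
  Position 11 ('c'): continues run of 'c', length=2
Longest run: 'a' with length 3

3


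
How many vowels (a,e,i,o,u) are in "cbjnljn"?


Input: cbjnljn
Checking each character:
  'c' at position 0: consonant
  'b' at position 1: consonant
  'j' at position 2: consonant
  'n' at position 3: consonant
  'l' at position 4: consonant
  'j' at position 5: consonant
  'n' at position 6: consonant
Total vowels: 0

0


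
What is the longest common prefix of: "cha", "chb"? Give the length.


Words: cha, chb
  Position 0: all 'c' => match
  Position 1: all 'h' => match
  Position 2: ('a', 'b') => mismatch, stop
LCP = "ch" (length 2)

2


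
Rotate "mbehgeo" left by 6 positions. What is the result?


Input: "mbehgeo", rotate left by 6
First 6 characters: "mbehge"
Remaining characters: "o"
Concatenate remaining + first: "o" + "mbehge" = "ombehge"

ombehge


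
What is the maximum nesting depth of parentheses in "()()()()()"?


Input: "()()()()()"
Tracking depth:
  Position 0 '(': depth becomes 1
  Position 1 ')': depth becomes 0
  Position 2 '(': depth becomes 1
  Position 3 ')': depth becomes 0
  Position 4 '(': depth becomes 1
  Position 5 ')': depth becomes 0
  Position 6 '(': depth becomes 1
  Position 7 ')': depth becomes 0
  Position 8 '(': depth becomes 1
  Position 9 ')': depth becomes 0
Maximum depth reached: 1

1


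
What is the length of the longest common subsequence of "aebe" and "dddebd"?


LCS of "aebe" and "dddebd"
DP table:
           d    d    d    e    b    d
      0    0    0    0    0    0    0
  a   0    0    0    0    0    0    0
  e   0    0    0    0    1    1    1
  b   0    0    0    0    1    2    2
  e   0    0    0    0    1    2    2
LCS length = dp[4][6] = 2

2


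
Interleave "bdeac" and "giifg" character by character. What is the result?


Interleaving "bdeac" and "giifg":
  Position 0: 'b' from first, 'g' from second => "bg"
  Position 1: 'd' from first, 'i' from second => "di"
  Position 2: 'e' from first, 'i' from second => "ei"
  Position 3: 'a' from first, 'f' from second => "af"
  Position 4: 'c' from first, 'g' from second => "cg"
Result: bgdieiafcg

bgdieiafcg


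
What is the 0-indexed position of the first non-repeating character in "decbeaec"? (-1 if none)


Input: decbeaec
Character frequencies:
  'a': 1
  'b': 1
  'c': 2
  'd': 1
  'e': 3
Scanning left to right for freq == 1:
  Position 0 ('d'): unique! => answer = 0

0


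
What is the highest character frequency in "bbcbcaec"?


Input: bbcbcaec
Character counts:
  'a': 1
  'b': 3
  'c': 3
  'e': 1
Maximum frequency: 3

3


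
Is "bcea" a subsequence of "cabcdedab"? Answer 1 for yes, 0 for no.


Check if "bcea" is a subsequence of "cabcdedab"
Greedy scan:
  Position 0 ('c'): no match needed
  Position 1 ('a'): no match needed
  Position 2 ('b'): matches sub[0] = 'b'
  Position 3 ('c'): matches sub[1] = 'c'
  Position 4 ('d'): no match needed
  Position 5 ('e'): matches sub[2] = 'e'
  Position 6 ('d'): no match needed
  Position 7 ('a'): matches sub[3] = 'a'
  Position 8 ('b'): no match needed
All 4 characters matched => is a subsequence

1


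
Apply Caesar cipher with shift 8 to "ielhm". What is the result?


Caesar cipher: shift "ielhm" by 8
  'i' (pos 8) + 8 = pos 16 = 'q'
  'e' (pos 4) + 8 = pos 12 = 'm'
  'l' (pos 11) + 8 = pos 19 = 't'
  'h' (pos 7) + 8 = pos 15 = 'p'
  'm' (pos 12) + 8 = pos 20 = 'u'
Result: qmtpu

qmtpu


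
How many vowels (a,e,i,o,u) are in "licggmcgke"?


Input: licggmcgke
Checking each character:
  'l' at position 0: consonant
  'i' at position 1: vowel (running total: 1)
  'c' at position 2: consonant
  'g' at position 3: consonant
  'g' at position 4: consonant
  'm' at position 5: consonant
  'c' at position 6: consonant
  'g' at position 7: consonant
  'k' at position 8: consonant
  'e' at position 9: vowel (running total: 2)
Total vowels: 2

2


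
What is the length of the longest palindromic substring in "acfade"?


Input: "acfade"
Checking substrings for palindromes:
  No multi-char palindromic substrings found
Longest palindromic substring: "a" with length 1

1


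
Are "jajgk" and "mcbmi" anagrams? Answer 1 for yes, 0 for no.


Strings: "jajgk", "mcbmi"
Sorted first:  agjjk
Sorted second: bcimm
Differ at position 0: 'a' vs 'b' => not anagrams

0


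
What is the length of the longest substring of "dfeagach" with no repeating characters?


Input: "dfeagach"
Sliding window (track last position of each char):
  Position 0 ('d'): window [0,0] length 1 -- new best
  Position 1 ('f'): window [0,1] length 2 -- new best
  Position 2 ('e'): window [0,2] length 3 -- new best
  Position 3 ('a'): window [0,3] length 4 -- new best
  Position 4 ('g'): window [0,4] length 5 -- new best
  Position 5 ('a'): repeat (last at 3), move window start to 4
  Position 5 ('a'): window [4,5] length 2
  Position 6 ('c'): window [4,6] length 3
  Position 7 ('h'): window [4,7] length 4
Longest substring with no repeats: "dfeag" with length 5

5


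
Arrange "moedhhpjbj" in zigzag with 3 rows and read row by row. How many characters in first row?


Zigzag "moedhhpjbj" into 3 rows:
Placing characters:
  'm' => row 0
  'o' => row 1
  'e' => row 2
  'd' => row 1
  'h' => row 0
  'h' => row 1
  'p' => row 2
  'j' => row 1
  'b' => row 0
  'j' => row 1
Rows:
  Row 0: "mhb"
  Row 1: "odhjj"
  Row 2: "ep"
First row length: 3

3


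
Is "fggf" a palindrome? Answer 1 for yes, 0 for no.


Input: fggf
Reversed: fggf
  Compare pos 0 ('f') with pos 3 ('f'): match
  Compare pos 1 ('g') with pos 2 ('g'): match
Result: palindrome

1


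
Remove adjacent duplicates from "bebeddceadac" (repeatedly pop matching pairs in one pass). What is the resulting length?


Input: bebeddceadac
Stack-based adjacent duplicate removal:
  Read 'b': push. Stack: b
  Read 'e': push. Stack: be
  Read 'b': push. Stack: beb
  Read 'e': push. Stack: bebe
  Read 'd': push. Stack: bebed
  Read 'd': matches stack top 'd' => pop. Stack: bebe
  Read 'c': push. Stack: bebec
  Read 'e': push. Stack: bebece
  Read 'a': push. Stack: bebecea
  Read 'd': push. Stack: bebecead
  Read 'a': push. Stack: bebeceada
  Read 'c': push. Stack: bebeceadac
Final stack: "bebeceadac" (length 10)

10


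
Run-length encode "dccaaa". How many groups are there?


Input: dccaaa
Scanning for consecutive runs:
  Group 1: 'd' x 1 (positions 0-0)
  Group 2: 'c' x 2 (positions 1-2)
  Group 3: 'a' x 3 (positions 3-5)
Total groups: 3

3


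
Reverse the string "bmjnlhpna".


Input: bmjnlhpna
Reading characters right to left:
  Position 8: 'a'
  Position 7: 'n'
  Position 6: 'p'
  Position 5: 'h'
  Position 4: 'l'
  Position 3: 'n'
  Position 2: 'j'
  Position 1: 'm'
  Position 0: 'b'
Reversed: anphlnjmb

anphlnjmb


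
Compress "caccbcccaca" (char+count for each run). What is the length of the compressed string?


Input: caccbcccaca
Runs:
  'c' x 1 => "c1"
  'a' x 1 => "a1"
  'c' x 2 => "c2"
  'b' x 1 => "b1"
  'c' x 3 => "c3"
  'a' x 1 => "a1"
  'c' x 1 => "c1"
  'a' x 1 => "a1"
Compressed: "c1a1c2b1c3a1c1a1"
Compressed length: 16

16


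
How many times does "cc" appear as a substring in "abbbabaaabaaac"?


Searching for "cc" in "abbbabaaabaaac"
Scanning each position:
  Position 0: "ab" => no
  Position 1: "bb" => no
  Position 2: "bb" => no
  Position 3: "ba" => no
  Position 4: "ab" => no
  Position 5: "ba" => no
  Position 6: "aa" => no
  Position 7: "aa" => no
  Position 8: "ab" => no
  Position 9: "ba" => no
  Position 10: "aa" => no
  Position 11: "aa" => no
  Position 12: "ac" => no
Total occurrences: 0

0


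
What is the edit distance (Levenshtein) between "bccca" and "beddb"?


Computing edit distance: "bccca" -> "beddb"
DP table:
           b    e    d    d    b
      0    1    2    3    4    5
  b   1    0    1    2    3    4
  c   2    1    1    2    3    4
  c   3    2    2    2    3    4
  c   4    3    3    3    3    4
  a   5    4    4    4    4    4
Edit distance = dp[5][5] = 4

4


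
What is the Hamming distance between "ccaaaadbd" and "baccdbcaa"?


Comparing "ccaaaadbd" and "baccdbcaa" position by position:
  Position 0: 'c' vs 'b' => differ
  Position 1: 'c' vs 'a' => differ
  Position 2: 'a' vs 'c' => differ
  Position 3: 'a' vs 'c' => differ
  Position 4: 'a' vs 'd' => differ
  Position 5: 'a' vs 'b' => differ
  Position 6: 'd' vs 'c' => differ
  Position 7: 'b' vs 'a' => differ
  Position 8: 'd' vs 'a' => differ
Total differences (Hamming distance): 9

9


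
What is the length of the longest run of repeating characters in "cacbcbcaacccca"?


Input: "cacbcbcaacccca"
Scanning for longest run:
  Position 1 ('a'): new char, reset run to 1
  Position 2 ('c'): new char, reset run to 1
  Position 3 ('b'): new char, reset run to 1
  Position 4 ('c'): new char, reset run to 1
  Position 5 ('b'): new char, reset run to 1
  Position 6 ('c'): new char, reset run to 1
  Position 7 ('a'): new char, reset run to 1
  Position 8 ('a'): continues run of 'a', length=2
  Position 9 ('c'): new char, reset run to 1
  Position 10 ('c'): continues run of 'c', length=2
  Position 11 ('c'): continues run of 'c', length=3
  Position 12 ('c'): continues run of 'c', length=4
  Position 13 ('a'): new char, reset run to 1
Longest run: 'c' with length 4

4


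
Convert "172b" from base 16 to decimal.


Input: "172b" in base 16
Positional expansion:
  Digit '1' (value 1) x 16^3 = 4096
  Digit '7' (value 7) x 16^2 = 1792
  Digit '2' (value 2) x 16^1 = 32
  Digit 'b' (value 11) x 16^0 = 11
Sum = 5931

5931


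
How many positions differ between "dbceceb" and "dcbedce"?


Comparing "dbceceb" and "dcbedce" position by position:
  Position 0: 'd' vs 'd' => same
  Position 1: 'b' vs 'c' => DIFFER
  Position 2: 'c' vs 'b' => DIFFER
  Position 3: 'e' vs 'e' => same
  Position 4: 'c' vs 'd' => DIFFER
  Position 5: 'e' vs 'c' => DIFFER
  Position 6: 'b' vs 'e' => DIFFER
Positions that differ: 5

5


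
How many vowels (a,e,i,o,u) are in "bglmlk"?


Input: bglmlk
Checking each character:
  'b' at position 0: consonant
  'g' at position 1: consonant
  'l' at position 2: consonant
  'm' at position 3: consonant
  'l' at position 4: consonant
  'k' at position 5: consonant
Total vowels: 0

0


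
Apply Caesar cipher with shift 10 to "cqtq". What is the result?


Caesar cipher: shift "cqtq" by 10
  'c' (pos 2) + 10 = pos 12 = 'm'
  'q' (pos 16) + 10 = pos 0 = 'a'
  't' (pos 19) + 10 = pos 3 = 'd'
  'q' (pos 16) + 10 = pos 0 = 'a'
Result: mada

mada


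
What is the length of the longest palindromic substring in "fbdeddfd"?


Input: "fbdeddfd"
Checking substrings for palindromes:
  [2:5] "ded" (len 3) => palindrome
  [5:8] "dfd" (len 3) => palindrome
  [4:6] "dd" (len 2) => palindrome
Longest palindromic substring: "ded" with length 3

3


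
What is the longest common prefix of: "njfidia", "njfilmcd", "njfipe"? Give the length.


Words: njfidia, njfilmcd, njfipe
  Position 0: all 'n' => match
  Position 1: all 'j' => match
  Position 2: all 'f' => match
  Position 3: all 'i' => match
  Position 4: ('d', 'l', 'p') => mismatch, stop
LCP = "njfi" (length 4)

4


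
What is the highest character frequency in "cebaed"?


Input: cebaed
Character counts:
  'a': 1
  'b': 1
  'c': 1
  'd': 1
  'e': 2
Maximum frequency: 2

2


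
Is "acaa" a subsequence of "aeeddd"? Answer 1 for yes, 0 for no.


Check if "acaa" is a subsequence of "aeeddd"
Greedy scan:
  Position 0 ('a'): matches sub[0] = 'a'
  Position 1 ('e'): no match needed
  Position 2 ('e'): no match needed
  Position 3 ('d'): no match needed
  Position 4 ('d'): no match needed
  Position 5 ('d'): no match needed
Only matched 1/4 characters => not a subsequence

0


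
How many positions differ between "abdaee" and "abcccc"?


Comparing "abdaee" and "abcccc" position by position:
  Position 0: 'a' vs 'a' => same
  Position 1: 'b' vs 'b' => same
  Position 2: 'd' vs 'c' => DIFFER
  Position 3: 'a' vs 'c' => DIFFER
  Position 4: 'e' vs 'c' => DIFFER
  Position 5: 'e' vs 'c' => DIFFER
Positions that differ: 4

4


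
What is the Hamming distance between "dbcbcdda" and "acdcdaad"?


Comparing "dbcbcdda" and "acdcdaad" position by position:
  Position 0: 'd' vs 'a' => differ
  Position 1: 'b' vs 'c' => differ
  Position 2: 'c' vs 'd' => differ
  Position 3: 'b' vs 'c' => differ
  Position 4: 'c' vs 'd' => differ
  Position 5: 'd' vs 'a' => differ
  Position 6: 'd' vs 'a' => differ
  Position 7: 'a' vs 'd' => differ
Total differences (Hamming distance): 8

8


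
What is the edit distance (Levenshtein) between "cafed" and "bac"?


Computing edit distance: "cafed" -> "bac"
DP table:
           b    a    c
      0    1    2    3
  c   1    1    2    2
  a   2    2    1    2
  f   3    3    2    2
  e   4    4    3    3
  d   5    5    4    4
Edit distance = dp[5][3] = 4

4


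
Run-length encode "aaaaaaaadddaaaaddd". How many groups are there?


Input: aaaaaaaadddaaaaddd
Scanning for consecutive runs:
  Group 1: 'a' x 8 (positions 0-7)
  Group 2: 'd' x 3 (positions 8-10)
  Group 3: 'a' x 4 (positions 11-14)
  Group 4: 'd' x 3 (positions 15-17)
Total groups: 4

4


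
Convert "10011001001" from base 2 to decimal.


Input: "10011001001" in base 2
Positional expansion:
  Digit '1' (value 1) x 2^10 = 1024
  Digit '0' (value 0) x 2^9 = 0
  Digit '0' (value 0) x 2^8 = 0
  Digit '1' (value 1) x 2^7 = 128
  Digit '1' (value 1) x 2^6 = 64
  Digit '0' (value 0) x 2^5 = 0
  Digit '0' (value 0) x 2^4 = 0
  Digit '1' (value 1) x 2^3 = 8
  Digit '0' (value 0) x 2^2 = 0
  Digit '0' (value 0) x 2^1 = 0
  Digit '1' (value 1) x 2^0 = 1
Sum = 1225

1225


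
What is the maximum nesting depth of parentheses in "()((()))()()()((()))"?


Input: "()((()))()()()((()))"
Tracking depth:
  Position 0 '(': depth becomes 1
  Position 1 ')': depth becomes 0
  Position 2 '(': depth becomes 1
  Position 3 '(': depth becomes 2
  Position 4 '(': depth becomes 3
  Position 5 ')': depth becomes 2
  Position 6 ')': depth becomes 1
  Position 7 ')': depth becomes 0
  Position 8 '(': depth becomes 1
  Position 9 ')': depth becomes 0
  Position 10 '(': depth becomes 1
  Position 11 ')': depth becomes 0
  Position 12 '(': depth becomes 1
  Position 13 ')': depth becomes 0
  Position 14 '(': depth becomes 1
  Position 15 '(': depth becomes 2
  Position 16 '(': depth becomes 3
  Position 17 ')': depth becomes 2
  Position 18 ')': depth becomes 1
  Position 19 ')': depth becomes 0
Maximum depth reached: 3

3


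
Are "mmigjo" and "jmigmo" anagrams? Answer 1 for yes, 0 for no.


Strings: "mmigjo", "jmigmo"
Sorted first:  gijmmo
Sorted second: gijmmo
Sorted forms match => anagrams

1


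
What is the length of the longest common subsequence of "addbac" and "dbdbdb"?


LCS of "addbac" and "dbdbdb"
DP table:
           d    b    d    b    d    b
      0    0    0    0    0    0    0
  a   0    0    0    0    0    0    0
  d   0    1    1    1    1    1    1
  d   0    1    1    2    2    2    2
  b   0    1    2    2    3    3    3
  a   0    1    2    2    3    3    3
  c   0    1    2    2    3    3    3
LCS length = dp[6][6] = 3

3


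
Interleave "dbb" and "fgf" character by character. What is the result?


Interleaving "dbb" and "fgf":
  Position 0: 'd' from first, 'f' from second => "df"
  Position 1: 'b' from first, 'g' from second => "bg"
  Position 2: 'b' from first, 'f' from second => "bf"
Result: dfbgbf

dfbgbf


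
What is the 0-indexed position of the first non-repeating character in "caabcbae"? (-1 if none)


Input: caabcbae
Character frequencies:
  'a': 3
  'b': 2
  'c': 2
  'e': 1
Scanning left to right for freq == 1:
  Position 0 ('c'): freq=2, skip
  Position 1 ('a'): freq=3, skip
  Position 2 ('a'): freq=3, skip
  Position 3 ('b'): freq=2, skip
  Position 4 ('c'): freq=2, skip
  Position 5 ('b'): freq=2, skip
  Position 6 ('a'): freq=3, skip
  Position 7 ('e'): unique! => answer = 7

7


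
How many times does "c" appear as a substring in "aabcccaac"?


Searching for "c" in "aabcccaac"
Scanning each position:
  Position 0: "a" => no
  Position 1: "a" => no
  Position 2: "b" => no
  Position 3: "c" => MATCH
  Position 4: "c" => MATCH
  Position 5: "c" => MATCH
  Position 6: "a" => no
  Position 7: "a" => no
  Position 8: "c" => MATCH
Total occurrences: 4

4


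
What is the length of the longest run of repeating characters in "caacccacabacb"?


Input: "caacccacabacb"
Scanning for longest run:
  Position 1 ('a'): new char, reset run to 1
  Position 2 ('a'): continues run of 'a', length=2
  Position 3 ('c'): new char, reset run to 1
  Position 4 ('c'): continues run of 'c', length=2
  Position 5 ('c'): continues run of 'c', length=3
  Position 6 ('a'): new char, reset run to 1
  Position 7 ('c'): new char, reset run to 1
  Position 8 ('a'): new char, reset run to 1
  Position 9 ('b'): new char, reset run to 1
  Position 10 ('a'): new char, reset run to 1
  Position 11 ('c'): new char, reset run to 1
  Position 12 ('b'): new char, reset run to 1
Longest run: 'c' with length 3

3


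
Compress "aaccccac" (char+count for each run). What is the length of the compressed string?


Input: aaccccac
Runs:
  'a' x 2 => "a2"
  'c' x 4 => "c4"
  'a' x 1 => "a1"
  'c' x 1 => "c1"
Compressed: "a2c4a1c1"
Compressed length: 8

8


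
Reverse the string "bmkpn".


Input: bmkpn
Reading characters right to left:
  Position 4: 'n'
  Position 3: 'p'
  Position 2: 'k'
  Position 1: 'm'
  Position 0: 'b'
Reversed: npkmb

npkmb


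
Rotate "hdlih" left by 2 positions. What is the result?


Input: "hdlih", rotate left by 2
First 2 characters: "hd"
Remaining characters: "lih"
Concatenate remaining + first: "lih" + "hd" = "lihhd"

lihhd


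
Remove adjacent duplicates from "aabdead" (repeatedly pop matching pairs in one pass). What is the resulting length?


Input: aabdead
Stack-based adjacent duplicate removal:
  Read 'a': push. Stack: a
  Read 'a': matches stack top 'a' => pop. Stack: (empty)
  Read 'b': push. Stack: b
  Read 'd': push. Stack: bd
  Read 'e': push. Stack: bde
  Read 'a': push. Stack: bdea
  Read 'd': push. Stack: bdead
Final stack: "bdead" (length 5)

5


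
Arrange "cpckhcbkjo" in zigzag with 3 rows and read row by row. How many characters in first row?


Zigzag "cpckhcbkjo" into 3 rows:
Placing characters:
  'c' => row 0
  'p' => row 1
  'c' => row 2
  'k' => row 1
  'h' => row 0
  'c' => row 1
  'b' => row 2
  'k' => row 1
  'j' => row 0
  'o' => row 1
Rows:
  Row 0: "chj"
  Row 1: "pkcko"
  Row 2: "cb"
First row length: 3

3


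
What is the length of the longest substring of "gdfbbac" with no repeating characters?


Input: "gdfbbac"
Sliding window (track last position of each char):
  Position 0 ('g'): window [0,0] length 1 -- new best
  Position 1 ('d'): window [0,1] length 2 -- new best
  Position 2 ('f'): window [0,2] length 3 -- new best
  Position 3 ('b'): window [0,3] length 4 -- new best
  Position 4 ('b'): repeat (last at 3), move window start to 4
  Position 4 ('b'): window [4,4] length 1
  Position 5 ('a'): window [4,5] length 2
  Position 6 ('c'): window [4,6] length 3
Longest substring with no repeats: "gdfb" with length 4

4


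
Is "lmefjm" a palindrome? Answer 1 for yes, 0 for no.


Input: lmefjm
Reversed: mjfeml
  Compare pos 0 ('l') with pos 5 ('m'): MISMATCH
  Compare pos 1 ('m') with pos 4 ('j'): MISMATCH
  Compare pos 2 ('e') with pos 3 ('f'): MISMATCH
Result: not a palindrome

0


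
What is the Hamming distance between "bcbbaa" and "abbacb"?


Comparing "bcbbaa" and "abbacb" position by position:
  Position 0: 'b' vs 'a' => differ
  Position 1: 'c' vs 'b' => differ
  Position 2: 'b' vs 'b' => same
  Position 3: 'b' vs 'a' => differ
  Position 4: 'a' vs 'c' => differ
  Position 5: 'a' vs 'b' => differ
Total differences (Hamming distance): 5

5


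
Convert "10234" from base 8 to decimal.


Input: "10234" in base 8
Positional expansion:
  Digit '1' (value 1) x 8^4 = 4096
  Digit '0' (value 0) x 8^3 = 0
  Digit '2' (value 2) x 8^2 = 128
  Digit '3' (value 3) x 8^1 = 24
  Digit '4' (value 4) x 8^0 = 4
Sum = 4252

4252


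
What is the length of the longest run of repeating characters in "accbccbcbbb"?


Input: "accbccbcbbb"
Scanning for longest run:
  Position 1 ('c'): new char, reset run to 1
  Position 2 ('c'): continues run of 'c', length=2
  Position 3 ('b'): new char, reset run to 1
  Position 4 ('c'): new char, reset run to 1
  Position 5 ('c'): continues run of 'c', length=2
  Position 6 ('b'): new char, reset run to 1
  Position 7 ('c'): new char, reset run to 1
  Position 8 ('b'): new char, reset run to 1
  Position 9 ('b'): continues run of 'b', length=2
  Position 10 ('b'): continues run of 'b', length=3
Longest run: 'b' with length 3

3


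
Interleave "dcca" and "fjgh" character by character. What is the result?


Interleaving "dcca" and "fjgh":
  Position 0: 'd' from first, 'f' from second => "df"
  Position 1: 'c' from first, 'j' from second => "cj"
  Position 2: 'c' from first, 'g' from second => "cg"
  Position 3: 'a' from first, 'h' from second => "ah"
Result: dfcjcgah

dfcjcgah


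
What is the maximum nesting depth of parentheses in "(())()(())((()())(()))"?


Input: "(())()(())((()())(()))"
Tracking depth:
  Position 0 '(': depth becomes 1
  Position 1 '(': depth becomes 2
  Position 2 ')': depth becomes 1
  Position 3 ')': depth becomes 0
  Position 4 '(': depth becomes 1
  Position 5 ')': depth becomes 0
  Position 6 '(': depth becomes 1
  Position 7 '(': depth becomes 2
  Position 8 ')': depth becomes 1
  Position 9 ')': depth becomes 0
  Position 10 '(': depth becomes 1
  Position 11 '(': depth becomes 2
  Position 12 '(': depth becomes 3
  Position 13 ')': depth becomes 2
  Position 14 '(': depth becomes 3
  Position 15 ')': depth becomes 2
  Position 16 ')': depth becomes 1
  Position 17 '(': depth becomes 2
  Position 18 '(': depth becomes 3
  Position 19 ')': depth becomes 2
  Position 20 ')': depth becomes 1
  Position 21 ')': depth becomes 0
Maximum depth reached: 3

3
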